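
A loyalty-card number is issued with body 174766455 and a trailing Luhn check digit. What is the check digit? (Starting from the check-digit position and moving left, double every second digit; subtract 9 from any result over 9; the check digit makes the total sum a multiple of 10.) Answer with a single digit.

3

Partial digits right→left: 5 5 4 6 6 7 4 7 1
Double every second digit counting from the check-digit position (so the 1st, 3rd, 5th, ... of the partial from the right).
  doubled (with −9 where >9): 1 8 3 8 2 → sum 22
  kept as-is: 5 6 7 7 → sum 25
Total = 22 + 25 = 47.
Check digit = (10 − (47 mod 10)) mod 10 = 3.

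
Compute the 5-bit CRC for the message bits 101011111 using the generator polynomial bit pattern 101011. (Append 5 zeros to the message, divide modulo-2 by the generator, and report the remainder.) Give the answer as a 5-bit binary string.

11010

Append 5 zeros: 10101111100000. Divide by 101011 (XOR where the leading bit is 1):
  pos 0: 101011 XOR 101011 = 000000
  pos 6: 111000 XOR 101011 = 010011
  pos 7: 100110 XOR 101011 = 001101
Remainder (last 5 bits) = 11010. This is the CRC / FCS.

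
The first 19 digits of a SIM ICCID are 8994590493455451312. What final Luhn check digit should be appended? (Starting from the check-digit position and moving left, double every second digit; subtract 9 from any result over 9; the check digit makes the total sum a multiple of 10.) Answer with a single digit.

Partial digits right→left: 2 1 3 1 5 4 5 5 4 3 9 4 0 9 5 4 9 9 8
Double every second digit counting from the check-digit position (so the 1st, 3rd, 5th, ... of the partial from the right).
  doubled (with −9 where >9): 4 6 1 1 8 9 0 1 9 7 → sum 46
  kept as-is: 1 1 4 5 3 4 9 4 9 → sum 40
Total = 46 + 40 = 86.
Check digit = (10 − (86 mod 10)) mod 10 = 4.

4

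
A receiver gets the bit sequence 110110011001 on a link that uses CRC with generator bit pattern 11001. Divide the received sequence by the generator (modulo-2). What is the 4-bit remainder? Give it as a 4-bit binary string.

Modulo-2 division of 110110011001 by 11001:
  pos 0: 11011 XOR 11001 = 00010
  pos 3: 10001 XOR 11001 = 01000
  pos 4: 10001 XOR 11001 = 01000
  pos 5: 10000 XOR 11001 = 01001
  pos 6: 10010 XOR 11001 = 01011
  pos 7: 10111 XOR 11001 = 01110
Remainder = 1110 (nonzero — an error is detected).

1110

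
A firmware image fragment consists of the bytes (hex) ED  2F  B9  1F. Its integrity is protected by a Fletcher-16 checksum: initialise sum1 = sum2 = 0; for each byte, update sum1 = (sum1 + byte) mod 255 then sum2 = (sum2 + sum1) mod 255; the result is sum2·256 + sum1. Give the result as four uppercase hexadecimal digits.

Running sums (mod 255):
  after byte 0 (ED): sum1=237, sum2=237
  after byte 1 (2F): sum1=29, sum2=11
  after byte 2 (B9): sum1=214, sum2=225
  after byte 3 (1F): sum1=245, sum2=215
Checksum = sum2·256 + sum1 = 215·256 + 245 = 55285 = 0xD7F5.

D7F5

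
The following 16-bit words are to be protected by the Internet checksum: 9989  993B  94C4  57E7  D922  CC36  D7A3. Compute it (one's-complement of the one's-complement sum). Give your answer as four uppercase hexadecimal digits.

One's-complement addition (fold any carry out of bit 15 back into bit 0):
  0x9989 + 0x993B = 0x132C4 → wrap carry → 0x32C5
  0x32C5 + 0x94C4 = 0x0C789
  0xC789 + 0x57E7 = 0x11F70 → wrap carry → 0x1F71
  0x1F71 + 0xD922 = 0x0F893
  0xF893 + 0xCC36 = 0x1C4C9 → wrap carry → 0xC4CA
  0xC4CA + 0xD7A3 = 0x19C6D → wrap carry → 0x9C6E
One's-complement sum = 0x9C6E.
Checksum = ~0x9C6E & 0xFFFF = 0x6391.

6391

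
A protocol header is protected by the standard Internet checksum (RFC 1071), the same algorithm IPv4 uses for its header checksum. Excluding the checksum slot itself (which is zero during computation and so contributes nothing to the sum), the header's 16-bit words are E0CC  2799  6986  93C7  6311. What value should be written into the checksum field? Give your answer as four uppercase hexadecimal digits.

One's-complement addition (fold any carry out of bit 15 back into bit 0):
  0xE0CC + 0x2799 = 0x10865 → wrap carry → 0x0866
  0x0866 + 0x6986 = 0x071EC
  0x71EC + 0x93C7 = 0x105B3 → wrap carry → 0x05B4
  0x05B4 + 0x6311 = 0x068C5
One's-complement sum = 0x68C5.
Checksum = ~0x68C5 & 0xFFFF = 0x973A.

973A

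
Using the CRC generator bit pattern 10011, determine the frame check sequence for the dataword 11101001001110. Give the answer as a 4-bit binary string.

Append 4 zeros: 111010010011100000. Divide by 10011 (XOR where the leading bit is 1):
  pos 0: 11101 XOR 10011 = 01110
  pos 1: 11100 XOR 10011 = 01111
  pos 2: 11110 XOR 10011 = 01101
  pos 3: 11011 XOR 10011 = 01000
  pos 4: 10000 XOR 10011 = 00011
  pos 7: 11011 XOR 10011 = 01000
  pos 8: 10001 XOR 10011 = 00010
  pos 11: 10000 XOR 10011 = 00011
Remainder (last 4 bits) = 1100. This is the CRC / FCS.

1100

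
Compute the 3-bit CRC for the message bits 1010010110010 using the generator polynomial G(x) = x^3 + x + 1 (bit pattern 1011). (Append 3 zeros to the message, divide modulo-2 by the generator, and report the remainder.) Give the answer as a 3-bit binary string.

Append 3 zeros: 1010010110010000. Divide by 1011 (XOR where the leading bit is 1):
  pos 0: 1010 XOR 1011 = 0001
  pos 3: 1010 XOR 1011 = 0001
  pos 6: 1110 XOR 1011 = 0101
  pos 7: 1010 XOR 1011 = 0001
  pos 10: 1100 XOR 1011 = 0111
  pos 11: 1110 XOR 1011 = 0101
  pos 12: 1010 XOR 1011 = 0001
Remainder (last 3 bits) = 001. This is the CRC / FCS.

001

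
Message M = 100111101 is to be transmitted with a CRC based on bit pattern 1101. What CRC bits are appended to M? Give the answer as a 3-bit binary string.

Append 3 zeros: 100111101000. Divide by 1101 (XOR where the leading bit is 1):
  pos 0: 1001 XOR 1101 = 0100
  pos 1: 1001 XOR 1101 = 0100
  pos 2: 1001 XOR 1101 = 0100
  pos 3: 1001 XOR 1101 = 0100
  pos 4: 1000 XOR 1101 = 0101
  pos 5: 1011 XOR 1101 = 0110
  pos 6: 1100 XOR 1101 = 0001
Remainder (last 3 bits) = 100. This is the CRC / FCS.

100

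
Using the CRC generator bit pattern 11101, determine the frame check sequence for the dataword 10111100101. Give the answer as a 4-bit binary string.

0100

Append 4 zeros: 101111001010000. Divide by 11101 (XOR where the leading bit is 1):
  pos 0: 10111 XOR 11101 = 01010
  pos 1: 10101 XOR 11101 = 01000
  pos 2: 10000 XOR 11101 = 01101
  pos 3: 11010 XOR 11101 = 00111
  pos 5: 11110 XOR 11101 = 00011
  pos 8: 11100 XOR 11101 = 00001
Remainder (last 4 bits) = 0100. This is the CRC / FCS.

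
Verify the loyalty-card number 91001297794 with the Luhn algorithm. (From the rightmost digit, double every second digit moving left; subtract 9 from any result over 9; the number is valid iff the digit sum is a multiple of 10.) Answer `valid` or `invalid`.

valid

From the right, keep odd positions and double even positions (subtract 9 from any doubled value over 9):
  doubled (positions 2,4,...): 9 5 4 0 2 → sum 20
  kept (positions 1,3,...): 4 7 9 1 0 9 → sum 30
Total = 50.
50 mod 10 = 0, so the number is valid.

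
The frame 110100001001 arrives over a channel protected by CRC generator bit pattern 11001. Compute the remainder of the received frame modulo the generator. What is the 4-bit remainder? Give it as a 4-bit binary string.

Modulo-2 division of 110100001001 by 11001:
  pos 0: 11010 XOR 11001 = 00011
  pos 3: 11000 XOR 11001 = 00001
  pos 7: 11001 XOR 11001 = 00000
Remainder = 0000 (zero — the frame passes the CRC check).

0000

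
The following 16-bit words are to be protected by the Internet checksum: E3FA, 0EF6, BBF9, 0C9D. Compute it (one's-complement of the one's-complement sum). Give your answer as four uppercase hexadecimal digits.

4478

One's-complement addition (fold any carry out of bit 15 back into bit 0):
  0xE3FA + 0x0EF6 = 0x0F2F0
  0xF2F0 + 0xBBF9 = 0x1AEE9 → wrap carry → 0xAEEA
  0xAEEA + 0x0C9D = 0x0BB87
One's-complement sum = 0xBB87.
Checksum = ~0xBB87 & 0xFFFF = 0x4478.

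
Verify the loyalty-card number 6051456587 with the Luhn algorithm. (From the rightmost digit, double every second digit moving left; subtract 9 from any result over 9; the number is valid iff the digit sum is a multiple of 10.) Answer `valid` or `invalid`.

From the right, keep odd positions and double even positions (subtract 9 from any doubled value over 9):
  doubled (positions 2,4,...): 7 3 8 1 3 → sum 22
  kept (positions 1,3,...): 7 5 5 1 0 → sum 18
Total = 40.
40 mod 10 = 0, so the number is valid.

valid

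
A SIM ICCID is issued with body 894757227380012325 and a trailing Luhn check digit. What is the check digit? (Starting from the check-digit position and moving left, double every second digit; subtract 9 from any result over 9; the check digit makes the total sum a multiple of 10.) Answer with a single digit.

Partial digits right→left: 5 2 3 2 1 0 0 8 3 7 2 2 7 5 7 4 9 8
Double every second digit counting from the check-digit position (so the 1st, 3rd, 5th, ... of the partial from the right).
  doubled (with −9 where >9): 1 6 2 0 6 4 5 5 9 → sum 38
  kept as-is: 2 2 0 8 7 2 5 4 8 → sum 38
Total = 38 + 38 = 76.
Check digit = (10 − (76 mod 10)) mod 10 = 4.

4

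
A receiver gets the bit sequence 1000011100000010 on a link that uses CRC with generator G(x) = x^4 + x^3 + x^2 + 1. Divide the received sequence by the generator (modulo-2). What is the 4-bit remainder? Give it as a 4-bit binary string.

1110

Modulo-2 division of 1000011100000010 by 11101:
  pos 0: 10000 XOR 11101 = 01101
  pos 1: 11011 XOR 11101 = 00110
  pos 3: 11011 XOR 11101 = 00110
  pos 5: 11000 XOR 11101 = 00101
  pos 7: 10100 XOR 11101 = 01001
  pos 8: 10010 XOR 11101 = 01111
  pos 9: 11110 XOR 11101 = 00011
Remainder = 1110 (nonzero — an error is detected).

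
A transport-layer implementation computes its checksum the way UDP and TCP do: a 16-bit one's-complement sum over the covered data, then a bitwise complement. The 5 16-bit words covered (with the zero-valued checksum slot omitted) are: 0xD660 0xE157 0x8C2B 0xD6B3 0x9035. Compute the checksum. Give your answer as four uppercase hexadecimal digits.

One's-complement addition (fold any carry out of bit 15 back into bit 0):
  0xD660 + 0xE157 = 0x1B7B7 → wrap carry → 0xB7B8
  0xB7B8 + 0x8C2B = 0x143E3 → wrap carry → 0x43E4
  0x43E4 + 0xD6B3 = 0x11A97 → wrap carry → 0x1A98
  0x1A98 + 0x9035 = 0x0AACD
One's-complement sum = 0xAACD.
Checksum = ~0xAACD & 0xFFFF = 0x5532.

5532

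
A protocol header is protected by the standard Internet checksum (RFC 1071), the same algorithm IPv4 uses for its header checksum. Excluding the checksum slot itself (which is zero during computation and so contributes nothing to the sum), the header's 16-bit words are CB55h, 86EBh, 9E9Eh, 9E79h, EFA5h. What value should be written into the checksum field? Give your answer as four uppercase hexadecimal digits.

One's-complement addition (fold any carry out of bit 15 back into bit 0):
  0xCB55 + 0x86EB = 0x15240 → wrap carry → 0x5241
  0x5241 + 0x9E9E = 0x0F0DF
  0xF0DF + 0x9E79 = 0x18F58 → wrap carry → 0x8F59
  0x8F59 + 0xEFA5 = 0x17EFE → wrap carry → 0x7EFF
One's-complement sum = 0x7EFF.
Checksum = ~0x7EFF & 0xFFFF = 0x8100.

8100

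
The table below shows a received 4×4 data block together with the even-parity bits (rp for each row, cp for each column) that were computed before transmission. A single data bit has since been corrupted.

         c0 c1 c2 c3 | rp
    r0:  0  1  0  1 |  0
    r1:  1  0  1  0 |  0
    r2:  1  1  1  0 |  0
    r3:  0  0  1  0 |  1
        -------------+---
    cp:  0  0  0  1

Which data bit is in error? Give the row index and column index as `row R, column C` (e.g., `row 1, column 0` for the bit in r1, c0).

Recompute each row's even parity and compare to rp:
  r0: data parity 0, sent rp 0 → ok
  r1: data parity 0, sent rp 0 → ok
  r2: data parity 1, sent rp 0 → mismatch
  r3: data parity 1, sent rp 1 → ok
Recompute each column's even parity and compare to cp:
  c0: data parity 0, sent cp 0 → ok
  c1: data parity 0, sent cp 0 → ok
  c2: data parity 1, sent cp 0 → mismatch
  c3: data parity 1, sent cp 1 → ok
Exactly one row (r2) and one column (c2) fail → the flipped bit is at their intersection.

row 2, column 2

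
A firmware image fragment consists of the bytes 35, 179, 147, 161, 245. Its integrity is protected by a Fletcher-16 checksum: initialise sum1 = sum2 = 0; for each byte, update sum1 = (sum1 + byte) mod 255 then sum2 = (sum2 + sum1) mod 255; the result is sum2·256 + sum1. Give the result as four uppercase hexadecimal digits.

7202

Running sums (mod 255):
  after byte 0 (35): sum1=35, sum2=35
  after byte 1 (179): sum1=214, sum2=249
  after byte 2 (147): sum1=106, sum2=100
  after byte 3 (161): sum1=12, sum2=112
  after byte 4 (245): sum1=2, sum2=114
Checksum = sum2·256 + sum1 = 114·256 + 2 = 29186 = 0x7202.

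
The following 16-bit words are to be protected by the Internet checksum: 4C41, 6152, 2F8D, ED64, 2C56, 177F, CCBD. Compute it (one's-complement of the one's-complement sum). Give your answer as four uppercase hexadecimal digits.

24E7

One's-complement addition (fold any carry out of bit 15 back into bit 0):
  0x4C41 + 0x6152 = 0x0AD93
  0xAD93 + 0x2F8D = 0x0DD20
  0xDD20 + 0xED64 = 0x1CA84 → wrap carry → 0xCA85
  0xCA85 + 0x2C56 = 0x0F6DB
  0xF6DB + 0x177F = 0x10E5A → wrap carry → 0x0E5B
  0x0E5B + 0xCCBD = 0x0DB18
One's-complement sum = 0xDB18.
Checksum = ~0xDB18 & 0xFFFF = 0x24E7.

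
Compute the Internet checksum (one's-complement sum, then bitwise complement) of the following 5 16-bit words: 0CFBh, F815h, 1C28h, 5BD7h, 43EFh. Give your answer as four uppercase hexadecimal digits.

3F00

One's-complement addition (fold any carry out of bit 15 back into bit 0):
  0x0CFB + 0xF815 = 0x10510 → wrap carry → 0x0511
  0x0511 + 0x1C28 = 0x02139
  0x2139 + 0x5BD7 = 0x07D10
  0x7D10 + 0x43EF = 0x0C0FF
One's-complement sum = 0xC0FF.
Checksum = ~0xC0FF & 0xFFFF = 0x3F00.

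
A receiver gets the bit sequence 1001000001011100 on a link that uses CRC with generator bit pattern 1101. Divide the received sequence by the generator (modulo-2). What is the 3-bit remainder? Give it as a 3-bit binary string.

001

Modulo-2 division of 1001000001011100 by 1101:
  pos 0: 1001 XOR 1101 = 0100
  pos 1: 1000 XOR 1101 = 0101
  pos 2: 1010 XOR 1101 = 0111
  pos 3: 1110 XOR 1101 = 0011
  pos 5: 1100 XOR 1101 = 0001
  pos 8: 1101 XOR 1101 = 0000
  pos 12: 1100 XOR 1101 = 0001
Remainder = 001 (nonzero — an error is detected).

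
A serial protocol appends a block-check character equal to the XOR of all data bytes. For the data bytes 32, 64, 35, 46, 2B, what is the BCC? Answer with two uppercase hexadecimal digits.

XOR the bytes together:
  start with 0x32
  0x32 ⊕ 0x64 = 0x56
  0x56 ⊕ 0x35 = 0x63
  0x63 ⊕ 0x46 = 0x25
  0x25 ⊕ 0x2B = 0x0E

0E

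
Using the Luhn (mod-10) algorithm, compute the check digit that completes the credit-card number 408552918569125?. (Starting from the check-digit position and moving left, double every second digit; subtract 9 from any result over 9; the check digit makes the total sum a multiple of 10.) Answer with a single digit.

8

Partial digits right→left: 5 2 1 9 6 5 8 1 9 2 5 5 8 0 4
Double every second digit counting from the check-digit position (so the 1st, 3rd, 5th, ... of the partial from the right).
  doubled (with −9 where >9): 1 2 3 7 9 1 7 8 → sum 38
  kept as-is: 2 9 5 1 2 5 0 → sum 24
Total = 38 + 24 = 62.
Check digit = (10 − (62 mod 10)) mod 10 = 8.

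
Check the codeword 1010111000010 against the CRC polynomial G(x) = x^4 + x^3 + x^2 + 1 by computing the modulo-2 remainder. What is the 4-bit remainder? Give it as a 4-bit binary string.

0000

Modulo-2 division of 1010111000010 by 11101:
  pos 0: 10101 XOR 11101 = 01000
  pos 1: 10001 XOR 11101 = 01100
  pos 2: 11001 XOR 11101 = 00100
  pos 4: 10000 XOR 11101 = 01101
  pos 5: 11010 XOR 11101 = 00111
  pos 7: 11101 XOR 11101 = 00000
Remainder = 0000 (zero — the frame passes the CRC check).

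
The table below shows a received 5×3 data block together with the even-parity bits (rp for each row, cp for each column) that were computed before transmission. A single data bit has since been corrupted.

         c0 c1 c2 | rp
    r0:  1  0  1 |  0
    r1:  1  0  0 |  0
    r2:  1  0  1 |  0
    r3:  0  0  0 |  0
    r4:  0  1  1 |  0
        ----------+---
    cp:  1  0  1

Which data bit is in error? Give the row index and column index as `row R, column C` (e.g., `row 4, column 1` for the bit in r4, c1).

row 1, column 1

Recompute each row's even parity and compare to rp:
  r0: data parity 0, sent rp 0 → ok
  r1: data parity 1, sent rp 0 → mismatch
  r2: data parity 0, sent rp 0 → ok
  r3: data parity 0, sent rp 0 → ok
  r4: data parity 0, sent rp 0 → ok
Recompute each column's even parity and compare to cp:
  c0: data parity 1, sent cp 1 → ok
  c1: data parity 1, sent cp 0 → mismatch
  c2: data parity 1, sent cp 1 → ok
Exactly one row (r1) and one column (c1) fail → the flipped bit is at their intersection.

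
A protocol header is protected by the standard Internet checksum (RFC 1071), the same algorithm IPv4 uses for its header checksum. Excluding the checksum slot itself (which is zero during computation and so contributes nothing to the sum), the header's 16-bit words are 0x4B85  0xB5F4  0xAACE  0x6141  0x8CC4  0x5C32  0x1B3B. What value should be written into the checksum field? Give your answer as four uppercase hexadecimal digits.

EE43

One's-complement addition (fold any carry out of bit 15 back into bit 0):
  0x4B85 + 0xB5F4 = 0x10179 → wrap carry → 0x017A
  0x017A + 0xAACE = 0x0AC48
  0xAC48 + 0x6141 = 0x10D89 → wrap carry → 0x0D8A
  0x0D8A + 0x8CC4 = 0x09A4E
  0x9A4E + 0x5C32 = 0x0F680
  0xF680 + 0x1B3B = 0x111BB → wrap carry → 0x11BC
One's-complement sum = 0x11BC.
Checksum = ~0x11BC & 0xFFFF = 0xEE43.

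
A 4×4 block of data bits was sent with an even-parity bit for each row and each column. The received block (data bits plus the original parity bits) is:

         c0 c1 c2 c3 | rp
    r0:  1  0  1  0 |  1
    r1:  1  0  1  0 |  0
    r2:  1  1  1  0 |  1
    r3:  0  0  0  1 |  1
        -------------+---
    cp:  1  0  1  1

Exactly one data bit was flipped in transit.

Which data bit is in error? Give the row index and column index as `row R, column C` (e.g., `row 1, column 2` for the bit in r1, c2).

row 0, column 1

Recompute each row's even parity and compare to rp:
  r0: data parity 0, sent rp 1 → mismatch
  r1: data parity 0, sent rp 0 → ok
  r2: data parity 1, sent rp 1 → ok
  r3: data parity 1, sent rp 1 → ok
Recompute each column's even parity and compare to cp:
  c0: data parity 1, sent cp 1 → ok
  c1: data parity 1, sent cp 0 → mismatch
  c2: data parity 1, sent cp 1 → ok
  c3: data parity 1, sent cp 1 → ok
Exactly one row (r0) and one column (c1) fail → the flipped bit is at their intersection.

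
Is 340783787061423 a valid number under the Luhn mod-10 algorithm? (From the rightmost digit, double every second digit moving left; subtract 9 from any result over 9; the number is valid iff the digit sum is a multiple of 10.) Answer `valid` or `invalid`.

valid

From the right, keep odd positions and double even positions (subtract 9 from any doubled value over 9):
  doubled (positions 2,4,...): 4 2 0 7 6 5 8 → sum 32
  kept (positions 1,3,...): 3 4 6 7 7 8 0 3 → sum 38
Total = 70.
70 mod 10 = 0, so the number is valid.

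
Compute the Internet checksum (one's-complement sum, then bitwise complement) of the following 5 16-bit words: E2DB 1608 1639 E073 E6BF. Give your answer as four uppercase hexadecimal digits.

29AF

One's-complement addition (fold any carry out of bit 15 back into bit 0):
  0xE2DB + 0x1608 = 0x0F8E3
  0xF8E3 + 0x1639 = 0x10F1C → wrap carry → 0x0F1D
  0x0F1D + 0xE073 = 0x0EF90
  0xEF90 + 0xE6BF = 0x1D64F → wrap carry → 0xD650
One's-complement sum = 0xD650.
Checksum = ~0xD650 & 0xFFFF = 0x29AF.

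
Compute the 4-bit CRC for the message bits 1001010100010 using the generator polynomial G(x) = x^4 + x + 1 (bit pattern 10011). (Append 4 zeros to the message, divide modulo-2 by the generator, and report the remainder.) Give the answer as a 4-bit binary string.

Append 4 zeros: 10010101000100000. Divide by 10011 (XOR where the leading bit is 1):
  pos 0: 10010 XOR 10011 = 00001
  pos 4: 11010 XOR 10011 = 01001
  pos 5: 10010 XOR 10011 = 00001
  pos 9: 10100 XOR 10011 = 00111
  pos 11: 11100 XOR 10011 = 01111
  pos 12: 11110 XOR 10011 = 01101
Remainder (last 4 bits) = 1101. This is the CRC / FCS.

1101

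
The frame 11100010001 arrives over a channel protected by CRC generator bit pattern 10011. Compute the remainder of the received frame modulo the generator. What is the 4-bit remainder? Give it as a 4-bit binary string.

1010

Modulo-2 division of 11100010001 by 10011:
  pos 0: 11100 XOR 10011 = 01111
  pos 1: 11110 XOR 10011 = 01101
  pos 2: 11011 XOR 10011 = 01000
  pos 3: 10000 XOR 10011 = 00011
  pos 6: 11001 XOR 10011 = 01010
Remainder = 1010 (nonzero — an error is detected).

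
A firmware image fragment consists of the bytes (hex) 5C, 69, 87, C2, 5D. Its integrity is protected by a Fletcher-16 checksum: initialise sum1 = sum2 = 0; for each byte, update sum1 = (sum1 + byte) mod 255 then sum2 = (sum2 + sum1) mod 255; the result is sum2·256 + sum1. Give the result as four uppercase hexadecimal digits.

EC6D

Running sums (mod 255):
  after byte 0 (5C): sum1=92, sum2=92
  after byte 1 (69): sum1=197, sum2=34
  after byte 2 (87): sum1=77, sum2=111
  after byte 3 (C2): sum1=16, sum2=127
  after byte 4 (5D): sum1=109, sum2=236
Checksum = sum2·256 + sum1 = 236·256 + 109 = 60525 = 0xEC6D.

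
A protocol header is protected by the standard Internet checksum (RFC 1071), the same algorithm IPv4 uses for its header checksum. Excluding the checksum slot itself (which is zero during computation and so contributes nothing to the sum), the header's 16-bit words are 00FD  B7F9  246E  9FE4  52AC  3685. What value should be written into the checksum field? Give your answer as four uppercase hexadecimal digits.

One's-complement addition (fold any carry out of bit 15 back into bit 0):
  0x00FD + 0xB7F9 = 0x0B8F6
  0xB8F6 + 0x246E = 0x0DD64
  0xDD64 + 0x9FE4 = 0x17D48 → wrap carry → 0x7D49
  0x7D49 + 0x52AC = 0x0CFF5
  0xCFF5 + 0x3685 = 0x1067A → wrap carry → 0x067B
One's-complement sum = 0x067B.
Checksum = ~0x067B & 0xFFFF = 0xF984.

F984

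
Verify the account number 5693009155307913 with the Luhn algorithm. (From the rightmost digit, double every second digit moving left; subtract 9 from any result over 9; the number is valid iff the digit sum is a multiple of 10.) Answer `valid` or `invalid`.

valid

From the right, keep odd positions and double even positions (subtract 9 from any doubled value over 9):
  doubled (positions 2,4,...): 2 5 6 1 9 0 9 1 → sum 33
  kept (positions 1,3,...): 3 9 0 5 1 0 3 6 → sum 27
Total = 60.
60 mod 10 = 0, so the number is valid.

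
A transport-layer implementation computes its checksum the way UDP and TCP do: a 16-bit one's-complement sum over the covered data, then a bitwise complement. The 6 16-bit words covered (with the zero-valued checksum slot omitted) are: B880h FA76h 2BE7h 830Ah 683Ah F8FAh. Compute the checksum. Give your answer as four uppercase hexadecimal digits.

3CE1

One's-complement addition (fold any carry out of bit 15 back into bit 0):
  0xB880 + 0xFA76 = 0x1B2F6 → wrap carry → 0xB2F7
  0xB2F7 + 0x2BE7 = 0x0DEDE
  0xDEDE + 0x830A = 0x161E8 → wrap carry → 0x61E9
  0x61E9 + 0x683A = 0x0CA23
  0xCA23 + 0xF8FA = 0x1C31D → wrap carry → 0xC31E
One's-complement sum = 0xC31E.
Checksum = ~0xC31E & 0xFFFF = 0x3CE1.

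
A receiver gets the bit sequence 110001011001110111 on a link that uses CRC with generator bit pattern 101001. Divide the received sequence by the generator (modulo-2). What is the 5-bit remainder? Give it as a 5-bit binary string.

01000

Modulo-2 division of 110001011001110111 by 101001:
  pos 0: 110001 XOR 101001 = 011000
  pos 1: 110000 XOR 101001 = 011001
  pos 2: 110011 XOR 101001 = 011010
  pos 3: 110101 XOR 101001 = 011100
  pos 4: 111000 XOR 101001 = 010001
  pos 5: 100010 XOR 101001 = 001011
  pos 7: 101111 XOR 101001 = 000110
  pos 10: 110101 XOR 101001 = 011100
  pos 11: 111001 XOR 101001 = 010000
  pos 12: 100001 XOR 101001 = 001000
Remainder = 01000 (nonzero — an error is detected).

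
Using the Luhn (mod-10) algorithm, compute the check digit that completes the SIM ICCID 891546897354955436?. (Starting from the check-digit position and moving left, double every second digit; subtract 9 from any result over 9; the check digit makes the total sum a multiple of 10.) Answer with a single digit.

2

Partial digits right→left: 6 3 4 5 5 9 4 5 3 7 9 8 6 4 5 1 9 8
Double every second digit counting from the check-digit position (so the 1st, 3rd, 5th, ... of the partial from the right).
  doubled (with −9 where >9): 3 8 1 8 6 9 3 1 9 → sum 48
  kept as-is: 3 5 9 5 7 8 4 1 8 → sum 50
Total = 48 + 50 = 98.
Check digit = (10 − (98 mod 10)) mod 10 = 2.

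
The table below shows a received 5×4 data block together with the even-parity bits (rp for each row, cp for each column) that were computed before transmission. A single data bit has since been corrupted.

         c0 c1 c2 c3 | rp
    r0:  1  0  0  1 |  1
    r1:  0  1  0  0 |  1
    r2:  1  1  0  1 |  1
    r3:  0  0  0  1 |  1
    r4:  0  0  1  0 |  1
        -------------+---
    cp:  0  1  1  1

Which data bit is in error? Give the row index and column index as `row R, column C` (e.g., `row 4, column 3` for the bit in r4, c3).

row 0, column 1

Recompute each row's even parity and compare to rp:
  r0: data parity 0, sent rp 1 → mismatch
  r1: data parity 1, sent rp 1 → ok
  r2: data parity 1, sent rp 1 → ok
  r3: data parity 1, sent rp 1 → ok
  r4: data parity 1, sent rp 1 → ok
Recompute each column's even parity and compare to cp:
  c0: data parity 0, sent cp 0 → ok
  c1: data parity 0, sent cp 1 → mismatch
  c2: data parity 1, sent cp 1 → ok
  c3: data parity 1, sent cp 1 → ok
Exactly one row (r0) and one column (c1) fail → the flipped bit is at their intersection.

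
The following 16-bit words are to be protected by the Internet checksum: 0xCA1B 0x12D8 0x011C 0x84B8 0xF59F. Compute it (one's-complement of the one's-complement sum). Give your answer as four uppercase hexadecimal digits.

A797

One's-complement addition (fold any carry out of bit 15 back into bit 0):
  0xCA1B + 0x12D8 = 0x0DCF3
  0xDCF3 + 0x011C = 0x0DE0F
  0xDE0F + 0x84B8 = 0x162C7 → wrap carry → 0x62C8
  0x62C8 + 0xF59F = 0x15867 → wrap carry → 0x5868
One's-complement sum = 0x5868.
Checksum = ~0x5868 & 0xFFFF = 0xA797.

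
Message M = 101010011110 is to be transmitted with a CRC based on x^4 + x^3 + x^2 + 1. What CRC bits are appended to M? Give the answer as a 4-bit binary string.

Append 4 zeros: 1010100111100000. Divide by 11101 (XOR where the leading bit is 1):
  pos 0: 10101 XOR 11101 = 01000
  pos 1: 10000 XOR 11101 = 01101
  pos 2: 11010 XOR 11101 = 00111
  pos 4: 11111 XOR 11101 = 00010
  pos 7: 10110 XOR 11101 = 01011
  pos 8: 10110 XOR 11101 = 01011
  pos 9: 10110 XOR 11101 = 01011
  pos 10: 10110 XOR 11101 = 01011
  pos 11: 10110 XOR 11101 = 01011
Remainder (last 4 bits) = 1011. This is the CRC / FCS.

1011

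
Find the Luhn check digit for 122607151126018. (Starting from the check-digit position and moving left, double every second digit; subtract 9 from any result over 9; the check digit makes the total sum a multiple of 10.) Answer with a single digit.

1

Partial digits right→left: 8 1 0 6 2 1 1 5 1 7 0 6 2 2 1
Double every second digit counting from the check-digit position (so the 1st, 3rd, 5th, ... of the partial from the right).
  doubled (with −9 where >9): 7 0 4 2 2 0 4 2 → sum 21
  kept as-is: 1 6 1 5 7 6 2 → sum 28
Total = 21 + 28 = 49.
Check digit = (10 − (49 mod 10)) mod 10 = 1.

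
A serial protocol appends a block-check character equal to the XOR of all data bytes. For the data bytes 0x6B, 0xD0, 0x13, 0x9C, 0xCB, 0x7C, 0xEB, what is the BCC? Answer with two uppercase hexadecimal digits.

XOR the bytes together:
  start with 0x6B
  0x6B ⊕ 0xD0 = 0xBB
  0xBB ⊕ 0x13 = 0xA8
  0xA8 ⊕ 0x9C = 0x34
  0x34 ⊕ 0xCB = 0xFF
  0xFF ⊕ 0x7C = 0x83
  0x83 ⊕ 0xEB = 0x68

68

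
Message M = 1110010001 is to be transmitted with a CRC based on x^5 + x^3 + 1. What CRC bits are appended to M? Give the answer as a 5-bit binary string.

Append 5 zeros: 111001000100000. Divide by 101001 (XOR where the leading bit is 1):
  pos 0: 111001 XOR 101001 = 010000
  pos 1: 100000 XOR 101001 = 001001
  pos 3: 100100 XOR 101001 = 001101
  pos 5: 110110 XOR 101001 = 011111
  pos 6: 111110 XOR 101001 = 010111
  pos 7: 101110 XOR 101001 = 000111
Remainder (last 5 bits) = 11100. This is the CRC / FCS.

11100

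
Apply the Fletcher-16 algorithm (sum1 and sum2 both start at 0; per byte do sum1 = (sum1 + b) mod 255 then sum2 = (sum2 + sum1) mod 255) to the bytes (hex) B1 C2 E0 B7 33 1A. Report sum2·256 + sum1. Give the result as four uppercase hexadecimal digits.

Running sums (mod 255):
  after byte 0 (B1): sum1=177, sum2=177
  after byte 1 (C2): sum1=116, sum2=38
  after byte 2 (E0): sum1=85, sum2=123
  after byte 3 (B7): sum1=13, sum2=136
  after byte 4 (33): sum1=64, sum2=200
  after byte 5 (1A): sum1=90, sum2=35
Checksum = sum2·256 + sum1 = 35·256 + 90 = 9050 = 0x235A.

235A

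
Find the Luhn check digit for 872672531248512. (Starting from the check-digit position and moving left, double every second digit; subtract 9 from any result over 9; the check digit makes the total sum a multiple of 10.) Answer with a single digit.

Partial digits right→left: 2 1 5 8 4 2 1 3 5 2 7 6 2 7 8
Double every second digit counting from the check-digit position (so the 1st, 3rd, 5th, ... of the partial from the right).
  doubled (with −9 where >9): 4 1 8 2 1 5 4 7 → sum 32
  kept as-is: 1 8 2 3 2 6 7 → sum 29
Total = 32 + 29 = 61.
Check digit = (10 − (61 mod 10)) mod 10 = 9.

9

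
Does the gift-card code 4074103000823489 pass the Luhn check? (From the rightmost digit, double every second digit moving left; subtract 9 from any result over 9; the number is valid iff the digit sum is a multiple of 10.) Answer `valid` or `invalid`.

valid

From the right, keep odd positions and double even positions (subtract 9 from any doubled value over 9):
  doubled (positions 2,4,...): 7 6 7 0 6 2 5 8 → sum 41
  kept (positions 1,3,...): 9 4 2 0 0 0 4 0 → sum 19
Total = 60.
60 mod 10 = 0, so the number is valid.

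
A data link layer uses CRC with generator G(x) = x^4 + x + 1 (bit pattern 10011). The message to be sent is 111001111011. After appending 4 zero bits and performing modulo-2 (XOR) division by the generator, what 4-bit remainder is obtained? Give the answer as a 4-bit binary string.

Append 4 zeros: 1110011110110000. Divide by 10011 (XOR where the leading bit is 1):
  pos 0: 11100 XOR 10011 = 01111
  pos 1: 11111 XOR 10011 = 01100
  pos 2: 11001 XOR 10011 = 01010
  pos 3: 10101 XOR 10011 = 00110
  pos 5: 11010 XOR 10011 = 01001
  pos 6: 10011 XOR 10011 = 00000
  pos 11: 10000 XOR 10011 = 00011
Remainder (last 4 bits) = 0011. This is the CRC / FCS.

0011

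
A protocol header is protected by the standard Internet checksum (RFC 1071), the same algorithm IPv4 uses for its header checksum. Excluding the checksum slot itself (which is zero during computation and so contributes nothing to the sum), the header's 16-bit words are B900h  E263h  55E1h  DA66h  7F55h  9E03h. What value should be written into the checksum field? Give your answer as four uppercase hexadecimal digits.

One's-complement addition (fold any carry out of bit 15 back into bit 0):
  0xB900 + 0xE263 = 0x19B63 → wrap carry → 0x9B64
  0x9B64 + 0x55E1 = 0x0F145
  0xF145 + 0xDA66 = 0x1CBAB → wrap carry → 0xCBAC
  0xCBAC + 0x7F55 = 0x14B01 → wrap carry → 0x4B02
  0x4B02 + 0x9E03 = 0x0E905
One's-complement sum = 0xE905.
Checksum = ~0xE905 & 0xFFFF = 0x16FA.

16FA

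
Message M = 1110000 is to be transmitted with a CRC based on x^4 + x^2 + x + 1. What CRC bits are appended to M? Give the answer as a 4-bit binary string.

Append 4 zeros: 11100000000. Divide by 10111 (XOR where the leading bit is 1):
  pos 0: 11100 XOR 10111 = 01011
  pos 1: 10110 XOR 10111 = 00001
  pos 5: 10000 XOR 10111 = 00111
Remainder (last 4 bits) = 1110. This is the CRC / FCS.

1110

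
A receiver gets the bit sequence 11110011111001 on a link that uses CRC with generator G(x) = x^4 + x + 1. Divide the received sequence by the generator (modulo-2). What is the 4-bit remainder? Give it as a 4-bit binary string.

Modulo-2 division of 11110011111001 by 10011:
  pos 0: 11110 XOR 10011 = 01101
  pos 1: 11010 XOR 10011 = 01001
  pos 2: 10011 XOR 10011 = 00000
  pos 7: 11110 XOR 10011 = 01101
  pos 8: 11010 XOR 10011 = 01001
  pos 9: 10011 XOR 10011 = 00000
Remainder = 0000 (zero — the frame passes the CRC check).

0000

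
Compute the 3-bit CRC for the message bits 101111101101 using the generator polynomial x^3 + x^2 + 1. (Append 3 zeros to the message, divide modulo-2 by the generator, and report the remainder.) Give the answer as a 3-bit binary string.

110

Append 3 zeros: 101111101101000. Divide by 1101 (XOR where the leading bit is 1):
  pos 0: 1011 XOR 1101 = 0110
  pos 1: 1101 XOR 1101 = 0000
  pos 5: 1101 XOR 1101 = 0000
  pos 9: 1010 XOR 1101 = 0111
  pos 10: 1110 XOR 1101 = 0011
Remainder (last 3 bits) = 110. This is the CRC / FCS.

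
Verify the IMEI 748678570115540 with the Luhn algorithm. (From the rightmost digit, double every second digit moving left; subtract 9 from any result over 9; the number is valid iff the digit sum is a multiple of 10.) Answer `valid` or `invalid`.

invalid

From the right, keep odd positions and double even positions (subtract 9 from any doubled value over 9):
  doubled (positions 2,4,...): 8 1 2 5 7 3 8 → sum 34
  kept (positions 1,3,...): 0 5 1 0 5 7 8 7 → sum 33
Total = 67.
67 mod 10 = 7, so the number is invalid.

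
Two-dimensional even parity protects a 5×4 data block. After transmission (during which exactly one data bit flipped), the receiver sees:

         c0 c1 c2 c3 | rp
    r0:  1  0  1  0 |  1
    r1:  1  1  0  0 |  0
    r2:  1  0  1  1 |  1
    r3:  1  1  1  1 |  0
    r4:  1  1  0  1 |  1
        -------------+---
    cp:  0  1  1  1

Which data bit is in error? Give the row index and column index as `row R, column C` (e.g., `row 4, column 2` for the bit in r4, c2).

Recompute each row's even parity and compare to rp:
  r0: data parity 0, sent rp 1 → mismatch
  r1: data parity 0, sent rp 0 → ok
  r2: data parity 1, sent rp 1 → ok
  r3: data parity 0, sent rp 0 → ok
  r4: data parity 1, sent rp 1 → ok
Recompute each column's even parity and compare to cp:
  c0: data parity 1, sent cp 0 → mismatch
  c1: data parity 1, sent cp 1 → ok
  c2: data parity 1, sent cp 1 → ok
  c3: data parity 1, sent cp 1 → ok
Exactly one row (r0) and one column (c0) fail → the flipped bit is at their intersection.

row 0, column 0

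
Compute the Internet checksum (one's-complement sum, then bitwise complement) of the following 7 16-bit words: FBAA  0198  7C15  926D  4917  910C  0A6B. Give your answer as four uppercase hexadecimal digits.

One's-complement addition (fold any carry out of bit 15 back into bit 0):
  0xFBAA + 0x0198 = 0x0FD42
  0xFD42 + 0x7C15 = 0x17957 → wrap carry → 0x7958
  0x7958 + 0x926D = 0x10BC5 → wrap carry → 0x0BC6
  0x0BC6 + 0x4917 = 0x054DD
  0x54DD + 0x910C = 0x0E5E9
  0xE5E9 + 0x0A6B = 0x0F054
One's-complement sum = 0xF054.
Checksum = ~0xF054 & 0xFFFF = 0x0FAB.

0FAB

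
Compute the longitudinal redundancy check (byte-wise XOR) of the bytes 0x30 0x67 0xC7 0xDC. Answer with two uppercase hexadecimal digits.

4C

XOR the bytes together:
  start with 0x30
  0x30 ⊕ 0x67 = 0x57
  0x57 ⊕ 0xC7 = 0x90
  0x90 ⊕ 0xDC = 0x4C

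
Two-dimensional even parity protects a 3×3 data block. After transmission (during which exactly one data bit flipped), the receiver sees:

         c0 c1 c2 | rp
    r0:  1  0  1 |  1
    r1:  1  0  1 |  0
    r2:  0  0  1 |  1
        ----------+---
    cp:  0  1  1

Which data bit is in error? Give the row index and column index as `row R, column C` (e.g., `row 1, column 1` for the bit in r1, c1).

row 0, column 1

Recompute each row's even parity and compare to rp:
  r0: data parity 0, sent rp 1 → mismatch
  r1: data parity 0, sent rp 0 → ok
  r2: data parity 1, sent rp 1 → ok
Recompute each column's even parity and compare to cp:
  c0: data parity 0, sent cp 0 → ok
  c1: data parity 0, sent cp 1 → mismatch
  c2: data parity 1, sent cp 1 → ok
Exactly one row (r0) and one column (c1) fail → the flipped bit is at their intersection.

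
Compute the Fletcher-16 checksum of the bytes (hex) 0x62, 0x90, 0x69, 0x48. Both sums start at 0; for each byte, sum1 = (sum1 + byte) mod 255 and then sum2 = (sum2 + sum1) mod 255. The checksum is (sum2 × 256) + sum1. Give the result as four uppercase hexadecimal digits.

Running sums (mod 255):
  after byte 0 (0x62): sum1=98, sum2=98
  after byte 1 (0x90): sum1=242, sum2=85
  after byte 2 (0x69): sum1=92, sum2=177
  after byte 3 (0x48): sum1=164, sum2=86
Checksum = sum2·256 + sum1 = 86·256 + 164 = 22180 = 0x56A4.

56A4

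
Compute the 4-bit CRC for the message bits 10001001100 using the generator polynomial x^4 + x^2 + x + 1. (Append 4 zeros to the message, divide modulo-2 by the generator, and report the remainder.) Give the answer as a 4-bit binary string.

0011

Append 4 zeros: 100010011000000. Divide by 10111 (XOR where the leading bit is 1):
  pos 0: 10001 XOR 10111 = 00110
  pos 2: 11000 XOR 10111 = 01111
  pos 3: 11111 XOR 10111 = 01000
  pos 4: 10001 XOR 10111 = 00110
  pos 6: 11000 XOR 10111 = 01111
  pos 7: 11110 XOR 10111 = 01001
  pos 8: 10010 XOR 10111 = 00101
  pos 10: 10100 XOR 10111 = 00011
Remainder (last 4 bits) = 0011. This is the CRC / FCS.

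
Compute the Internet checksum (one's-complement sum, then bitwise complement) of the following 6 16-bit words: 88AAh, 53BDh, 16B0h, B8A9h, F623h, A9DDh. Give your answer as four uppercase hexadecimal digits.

One's-complement addition (fold any carry out of bit 15 back into bit 0):
  0x88AA + 0x53BD = 0x0DC67
  0xDC67 + 0x16B0 = 0x0F317
  0xF317 + 0xB8A9 = 0x1ABC0 → wrap carry → 0xABC1
  0xABC1 + 0xF623 = 0x1A1E4 → wrap carry → 0xA1E5
  0xA1E5 + 0xA9DD = 0x14BC2 → wrap carry → 0x4BC3
One's-complement sum = 0x4BC3.
Checksum = ~0x4BC3 & 0xFFFF = 0xB43C.

B43C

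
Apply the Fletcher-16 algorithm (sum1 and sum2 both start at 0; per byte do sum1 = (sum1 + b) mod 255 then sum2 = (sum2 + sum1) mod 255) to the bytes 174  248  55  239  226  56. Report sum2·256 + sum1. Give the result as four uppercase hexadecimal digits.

9FE9

Running sums (mod 255):
  after byte 0 (174): sum1=174, sum2=174
  after byte 1 (248): sum1=167, sum2=86
  after byte 2 (55): sum1=222, sum2=53
  after byte 3 (239): sum1=206, sum2=4
  after byte 4 (226): sum1=177, sum2=181
  after byte 5 (56): sum1=233, sum2=159
Checksum = sum2·256 + sum1 = 159·256 + 233 = 40937 = 0x9FE9.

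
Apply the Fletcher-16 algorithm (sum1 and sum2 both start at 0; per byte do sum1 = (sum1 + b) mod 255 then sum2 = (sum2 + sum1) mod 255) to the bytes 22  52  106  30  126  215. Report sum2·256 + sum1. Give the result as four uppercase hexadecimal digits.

Running sums (mod 255):
  after byte 0 (22): sum1=22, sum2=22
  after byte 1 (52): sum1=74, sum2=96
  after byte 2 (106): sum1=180, sum2=21
  after byte 3 (30): sum1=210, sum2=231
  after byte 4 (126): sum1=81, sum2=57
  after byte 5 (215): sum1=41, sum2=98
Checksum = sum2·256 + sum1 = 98·256 + 41 = 25129 = 0x6229.

6229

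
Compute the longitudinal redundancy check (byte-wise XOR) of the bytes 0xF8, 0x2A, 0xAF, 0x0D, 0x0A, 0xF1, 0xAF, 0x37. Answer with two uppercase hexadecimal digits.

13

XOR the bytes together:
  start with 0xF8
  0xF8 ⊕ 0x2A = 0xD2
  0xD2 ⊕ 0xAF = 0x7D
  0x7D ⊕ 0x0D = 0x70
  0x70 ⊕ 0x0A = 0x7A
  0x7A ⊕ 0xF1 = 0x8B
  0x8B ⊕ 0xAF = 0x24
  0x24 ⊕ 0x37 = 0x13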